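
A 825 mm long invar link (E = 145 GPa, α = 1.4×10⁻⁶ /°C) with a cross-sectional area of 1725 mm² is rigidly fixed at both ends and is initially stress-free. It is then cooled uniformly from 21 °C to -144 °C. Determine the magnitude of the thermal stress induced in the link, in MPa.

σ ≈ 33.5 MPa (tensile)

Because both ends are immovable the net strain is zero, and the suppressed thermal strain is αΔT = 1.4×10⁻⁶ × 165 = 231×10⁻⁶.
σ = EαΔT = 145×10³ × 1.4×10⁻⁶ × 165 = 33.49 MPa (tensile; the link is trying to contract).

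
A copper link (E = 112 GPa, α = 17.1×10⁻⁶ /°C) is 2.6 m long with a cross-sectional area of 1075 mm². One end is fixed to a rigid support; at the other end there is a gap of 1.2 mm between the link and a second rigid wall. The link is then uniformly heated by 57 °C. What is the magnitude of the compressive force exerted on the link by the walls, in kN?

P ≈ 61.8 kN

Unrestrained expansion: δ_free = αΔT L = 17.1×10⁻⁶ × 57 × 2600 = 2.534 mm.
The gap closes (δ_free > 1.2 mm) and the wall then resists a further 2.534 − 1.2 = 1.334 mm of expansion.
That suppressed elongation corresponds to σ = E·Δ/L = 112×10³ × 1.334/2600 = 57.47 MPa.
Force on the wall = σA = 57.47 × 1075 mm² = 61.78 kN.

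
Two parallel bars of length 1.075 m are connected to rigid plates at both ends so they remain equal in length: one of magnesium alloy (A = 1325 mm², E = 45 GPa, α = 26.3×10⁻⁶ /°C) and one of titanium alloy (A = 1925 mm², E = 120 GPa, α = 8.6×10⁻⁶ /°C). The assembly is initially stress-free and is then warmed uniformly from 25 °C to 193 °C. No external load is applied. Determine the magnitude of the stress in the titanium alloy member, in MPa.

σ ≈ 73.2 MPa (tensile)

The magnesium alloy has the larger α, so on heating it would change length more than the titanium alloy if both were free. The rigid plates force a common final length, so the magnesium alloy is put into compression and the titanium alloy into tension, with equal and opposite forces P (no external load).
Setting the final lengths equal and cancelling L: (α₁ − α₂)ΔT = P/(A₁E₁) + P/(A₂E₂).
|α₁ − α₂|·ΔT = 17.7×10⁻⁶ × 168 = 0.002974.
1/(A₁E₁) + 1/(A₂E₂) = 1/(1325×45×10³) + 1/(1925×120×10³) = 2.11×10⁻⁸ N⁻¹.
P = 0.002974 / 2.11×10⁻⁸ = 140900 N = 140.9 kN.
σ_{titanium alloy} = P/A₂ = 140900/1925 = 73.21 MPa, tensile.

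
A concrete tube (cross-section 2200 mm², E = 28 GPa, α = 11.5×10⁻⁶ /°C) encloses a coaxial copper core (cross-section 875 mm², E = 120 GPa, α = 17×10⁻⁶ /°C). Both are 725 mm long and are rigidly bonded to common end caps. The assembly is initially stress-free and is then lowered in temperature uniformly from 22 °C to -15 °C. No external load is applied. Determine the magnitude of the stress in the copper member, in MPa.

σ ≈ 9.03 MPa (tensile)

The copper has the larger α, so on cooling it would change length more than the concrete if both were free. The rigid plates force a common final length, so the copper is put into tension and the concrete into compression, with equal and opposite forces P (no external load).
Equating the net (thermal + elastic) strains gives |α₁ − α₂|·ΔT = P·[1/(A₁E₁) + 1/(A₂E₂)].
|α₁ − α₂|·ΔT = 5.5×10⁻⁶ × 37 = 0.0002035.
1/(A₁E₁) + 1/(A₂E₂) = 1/(2200×28×10³) + 1/(875×120×10³) = 2.576×10⁻⁸ N⁻¹.
So P = 0.0002035 / 2.576×10⁻⁸ = 7.901 kN.
σ_{copper} = P/A₂ = 7901/875 = 9.029 MPa, tensile.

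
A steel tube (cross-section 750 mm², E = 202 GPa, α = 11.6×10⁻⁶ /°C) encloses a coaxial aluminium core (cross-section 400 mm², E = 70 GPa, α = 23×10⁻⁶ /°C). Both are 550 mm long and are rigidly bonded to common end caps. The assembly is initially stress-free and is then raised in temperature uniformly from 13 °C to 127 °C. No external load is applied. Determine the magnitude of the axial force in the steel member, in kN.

P ≈ 30.7 kN (tensile in the steel)

Equilibrium of a rigid end plate with no external load gives equal and opposite internal forces ±P in the two members. Since α_{aluminium} > α_{steel}, heating drives the aluminium into compression and the steel into tension.
Setting the final lengths equal and cancelling L: (α₁ − α₂)ΔT = P/(A₁E₁) + P/(A₂E₂).
|α₁ − α₂|·ΔT = 11.4×10⁻⁶ × 114 = 0.0013.
1/(A₁E₁) + 1/(A₂E₂) = 1/(750×202×10³) + 1/(400×70×10³) = 4.231×10⁻⁸ N⁻¹.
So P = 0.0013 / 4.231×10⁻⁸ = 30.71 kN.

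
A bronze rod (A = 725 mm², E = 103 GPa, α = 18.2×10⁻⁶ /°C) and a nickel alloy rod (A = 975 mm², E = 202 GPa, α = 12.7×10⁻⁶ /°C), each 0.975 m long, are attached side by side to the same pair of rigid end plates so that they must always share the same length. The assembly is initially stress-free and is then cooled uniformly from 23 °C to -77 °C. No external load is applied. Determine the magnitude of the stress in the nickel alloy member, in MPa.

Both members must finish at the same length. With the larger α, the bronze tends to over-contract; the plates restrain it, putting the bronze in tension and the nickel alloy in compression. With no external load the two internal forces are equal and opposite, magnitude P.
Setting the final lengths equal and cancelling L: (α₁ − α₂)ΔT = P/(A₁E₁) + P/(A₂E₂).
|α₁ − α₂|·ΔT = 5.5×10⁻⁶ × 100 = 0.00055.
1/(A₁E₁) + 1/(A₂E₂) = 1/(725×103×10³) + 1/(975×202×10³) = 1.847×10⁻⁸ N⁻¹.
P = 0.00055 / 1.847×10⁻⁸ = 29780 N = 29.78 kN.
σ_{nickel alloy} = P/A₂ = 29780/975 = 30.54 MPa, compressive.

σ ≈ 30.5 MPa (compressive)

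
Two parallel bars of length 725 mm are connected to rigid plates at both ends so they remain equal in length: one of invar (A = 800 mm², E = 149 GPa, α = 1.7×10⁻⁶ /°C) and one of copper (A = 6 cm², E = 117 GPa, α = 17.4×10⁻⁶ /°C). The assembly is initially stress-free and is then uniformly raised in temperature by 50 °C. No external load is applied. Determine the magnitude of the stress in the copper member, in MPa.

Both members must finish at the same length. With the larger α, the copper tends to over-expand; the plates restrain it, putting the copper in compression and the invar in tension. With no external load the two internal forces are equal and opposite, magnitude P.
Setting the final lengths equal and cancelling L: (α₁ − α₂)ΔT = P/(A₁E₁) + P/(A₂E₂).
|α₁ − α₂|·ΔT = 15.7×10⁻⁶ × 50 = 0.000785.
1/(A₁E₁) + 1/(A₂E₂) = 1/(800×149×10³) + 1/(600×117×10³) = 2.263×10⁻⁸ N⁻¹.
P = 0.000785 / 2.263×10⁻⁸ = 34680 N = 34.68 kN.
σ_{copper} = P/A₂ = 34680/600 = 57.8 MPa, compressive.

σ ≈ 57.8 MPa (compressive)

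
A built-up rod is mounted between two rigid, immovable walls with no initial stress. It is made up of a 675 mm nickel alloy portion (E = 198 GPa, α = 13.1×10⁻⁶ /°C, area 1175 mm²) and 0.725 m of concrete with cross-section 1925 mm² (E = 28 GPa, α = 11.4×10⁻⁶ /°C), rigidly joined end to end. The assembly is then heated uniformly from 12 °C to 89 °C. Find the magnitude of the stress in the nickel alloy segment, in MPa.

If the supports were absent, the total length change would be Σ αᵢΔT Lᵢ = 13.1×10⁻⁶×77×675 + 11.4×10⁻⁶×77×725 = 1.317 mm.
The rigid supports impose zero overall length change; the single axial force P common to all segments must satisfy P Σ Lᵢ/(AᵢEᵢ) = δ_free.
Σ Lᵢ/(AᵢEᵢ) = 675/(1175×198×10³) + 725/(1925×28×10³) = 1.635×10⁻⁵ mm/N.
So P = 1.317 / 1.635×10⁻⁵ = 80.56 kN, compressive.
σ_{nickel alloy} = P / A = 80560 / 1175 = 68.56 MPa.

σ ≈ 68.6 MPa (compressive)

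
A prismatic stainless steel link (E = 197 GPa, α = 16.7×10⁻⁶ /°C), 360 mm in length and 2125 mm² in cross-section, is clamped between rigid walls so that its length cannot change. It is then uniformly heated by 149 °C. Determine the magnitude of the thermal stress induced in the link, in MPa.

σ ≈ 490 MPa (compressive)

With length fixed, the mechanical strain must cancel the thermal strain αΔT = 16.7×10⁻⁶ × 149 = 2488.3×10⁻⁶.
Hence σ = E·αΔT = 197×10³ × 2488.3×10⁻⁶ = 490.2 MPa, compressive.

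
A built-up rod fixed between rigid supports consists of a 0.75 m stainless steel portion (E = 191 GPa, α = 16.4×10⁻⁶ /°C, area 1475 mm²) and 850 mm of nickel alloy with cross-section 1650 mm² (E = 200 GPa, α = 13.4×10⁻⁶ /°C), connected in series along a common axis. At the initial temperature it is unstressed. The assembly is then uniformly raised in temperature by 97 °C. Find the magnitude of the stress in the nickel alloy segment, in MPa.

If the supports were absent, the total length change would be Σ αᵢΔT Lᵢ = 16.4×10⁻⁶×97×750 + 13.4×10⁻⁶×97×850 = 2.298 mm.
The rigid supports impose zero overall length change; the single axial force P common to all segments must satisfy P Σ Lᵢ/(AᵢEᵢ) = δ_free.
Σ Lᵢ/(AᵢEᵢ) = 750/(1475×191×10³) + 850/(1650×200×10³) = 5.238×10⁻⁶ mm/N.
So P = 2.298 / 5.238×10⁻⁶ = 438.7 kN, compressive.
σ_{nickel alloy} = P / A = 438700 / 1650 = 265.9 MPa.

σ ≈ 266 MPa (compressive)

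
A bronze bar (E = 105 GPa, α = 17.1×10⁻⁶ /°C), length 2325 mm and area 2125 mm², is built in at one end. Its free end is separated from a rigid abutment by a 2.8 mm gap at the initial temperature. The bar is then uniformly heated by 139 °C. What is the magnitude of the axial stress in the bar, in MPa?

Unrestrained expansion: δ_free = αΔT L = 17.1×10⁻⁶ × 139 × 2325 = 5.526 mm.
The gap closes (δ_free > 2.8 mm) and the wall then resists a further 5.526 − 2.8 = 2.726 mm of expansion.
So σ = E(δ_free − g)/L = 105×10³ × 2.726/2325 = 123.1 MPa.

σ ≈ 123 MPa (compressive)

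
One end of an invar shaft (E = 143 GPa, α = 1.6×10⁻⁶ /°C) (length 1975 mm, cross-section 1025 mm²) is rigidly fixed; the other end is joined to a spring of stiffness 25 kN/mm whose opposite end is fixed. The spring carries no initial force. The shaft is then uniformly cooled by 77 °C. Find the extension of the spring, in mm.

Free thermal contraction: δ_free = αΔT L = 1.6×10⁻⁶ × 77 × 1975 = 0.2433 mm.
With a force P in the spring, the elastic change of the shaft is PL/(AE) and that of the spring is P/k; compatibility requires their sum to equal δ_free.
P [ L/(AE) + 1/k ] = δ_free → P [ 1975/(1025×143×10³) + 1/(25×10³) ] = 0.2433.
P = 0.2433 / 5.347×10⁻⁵ = 4550 N.
Spring extension = P/k = 4550/(25×10³) = 0.182 mm.

δ ≈ 0.182 mm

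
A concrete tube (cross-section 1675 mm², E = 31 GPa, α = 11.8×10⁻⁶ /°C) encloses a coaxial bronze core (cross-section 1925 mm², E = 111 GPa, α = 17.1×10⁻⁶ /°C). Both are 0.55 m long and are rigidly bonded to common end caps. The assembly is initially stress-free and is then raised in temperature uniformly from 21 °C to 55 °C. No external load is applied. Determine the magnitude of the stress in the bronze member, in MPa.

σ ≈ 3.91 MPa (compressive)

The bronze has the larger α, so on heating it would change length more than the concrete if both were free. The rigid plates force a common final length, so the bronze is put into compression and the concrete into tension, with equal and opposite forces P (no external load).
Setting the final lengths equal and cancelling L: (α₁ − α₂)ΔT = P/(A₁E₁) + P/(A₂E₂).
|α₁ − α₂|·ΔT = 5.3×10⁻⁶ × 34 = 0.0001802.
1/(A₁E₁) + 1/(A₂E₂) = 1/(1675×31×10³) + 1/(1925×111×10³) = 2.394×10⁻⁸ N⁻¹.
So P = 0.0001802 / 2.394×10⁻⁸ = 7.528 kN.
σ_{bronze} = P/A₂ = 7528/1925 = 3.91 MPa, compressive.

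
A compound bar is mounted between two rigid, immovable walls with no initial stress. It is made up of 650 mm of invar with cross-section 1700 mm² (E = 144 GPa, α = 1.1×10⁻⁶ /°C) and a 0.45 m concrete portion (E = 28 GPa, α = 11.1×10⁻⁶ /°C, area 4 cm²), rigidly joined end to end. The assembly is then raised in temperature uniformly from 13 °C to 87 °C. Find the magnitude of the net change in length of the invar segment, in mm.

If the supports were absent, the total length change would be Σ αᵢΔT Lᵢ = 1.1×10⁻⁶×74×650 + 11.1×10⁻⁶×74×450 = 0.4225 mm.
The walls prevent any net length change, so an axial force P (same in every segment) develops. Compatibility: P · Σ Lᵢ/(AᵢEᵢ) = δ_free.
Σ Lᵢ/(AᵢEᵢ) = 650/(1700×144×10³) + 450/(400×28×10³) = 4.283×10⁻⁵ mm/N.
So P = 0.4225 / 4.283×10⁻⁵ = 9.865 kN, compressive.
For the invar segment, free thermal change = 1.1×10⁻⁶×74×650 = 0.05291 mm and elastic change from P = 9865×650/(1700×144×10³) = 0.02619 mm; these oppose, so the net change is 0.0267 mm (segment lengthens).

|ΔL| ≈ 0.0267 mm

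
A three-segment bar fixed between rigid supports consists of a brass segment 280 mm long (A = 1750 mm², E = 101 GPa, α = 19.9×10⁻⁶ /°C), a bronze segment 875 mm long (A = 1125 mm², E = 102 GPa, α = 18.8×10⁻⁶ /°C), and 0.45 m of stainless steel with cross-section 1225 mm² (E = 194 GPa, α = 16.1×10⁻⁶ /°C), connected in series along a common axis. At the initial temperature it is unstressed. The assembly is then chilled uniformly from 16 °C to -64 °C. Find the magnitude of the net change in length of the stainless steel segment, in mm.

|ΔL| ≈ 0.18 mm

Free thermal contraction of the whole bar: Σ αᵢΔT Lᵢ = 19.9×10⁻⁶×80×280 + 18.8×10⁻⁶×80×875 + 16.1×10⁻⁶×80×450 = 2.341 mm.
The walls prevent any net length change, so an axial force P (same in every segment) develops. Compatibility: P · Σ Lᵢ/(AᵢEᵢ) = δ_free.
The series flexibility is Σ Lᵢ/(AᵢEᵢ) = 280/(1750×101×10³) + 875/(1125×102×10³) + 450/(1225×194×10³) = 1.11×10⁻⁵ mm/N.
P = 2.341 / 1.11×10⁻⁵ = 210900 N = 210.9 kN, tensile.
For the stainless steel segment, free thermal change = 16.1×10⁻⁶×80×450 = 0.5796 mm and elastic change from P = 210900×450/(1225×194×10³) = 0.3993 mm; these oppose, so the net change is 0.18 mm (segment shortens).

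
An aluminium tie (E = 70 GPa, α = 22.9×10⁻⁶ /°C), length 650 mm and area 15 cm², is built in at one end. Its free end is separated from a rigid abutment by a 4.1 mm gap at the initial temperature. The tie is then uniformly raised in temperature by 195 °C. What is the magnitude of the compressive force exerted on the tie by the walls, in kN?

P ≈ 0 kN

Unrestrained expansion: δ_free = αΔT L = 22.9×10⁻⁶ × 195 × 650 = 2.903 mm.
Since δ_free = 2.9 mm is less than the 4.1 mm gap, the tie never touches the wall. No axial force develops.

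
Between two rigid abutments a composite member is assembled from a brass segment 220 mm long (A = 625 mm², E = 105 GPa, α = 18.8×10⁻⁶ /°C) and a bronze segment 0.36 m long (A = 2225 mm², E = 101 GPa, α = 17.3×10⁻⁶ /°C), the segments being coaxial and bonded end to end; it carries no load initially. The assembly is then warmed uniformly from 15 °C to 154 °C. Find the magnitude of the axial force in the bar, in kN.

With the walls removed the bar would change length by δ_free = Σ αᵢΔT Lᵢ = 18.8×10⁻⁶×139×220 + 17.3×10⁻⁶×139×360 = 1.441 mm.
Since the ends are fixed, an axial force P builds up, equal in every segment, with P · Σ Lᵢ/(AᵢEᵢ) = δ_free.
The series flexibility is Σ Lᵢ/(AᵢEᵢ) = 220/(625×105×10³) + 360/(2225×101×10³) = 4.954×10⁻⁶ mm/N.
So P = 1.441 / 4.954×10⁻⁶ = 290.8 kN, compressive.

P ≈ 291 kN (compressive)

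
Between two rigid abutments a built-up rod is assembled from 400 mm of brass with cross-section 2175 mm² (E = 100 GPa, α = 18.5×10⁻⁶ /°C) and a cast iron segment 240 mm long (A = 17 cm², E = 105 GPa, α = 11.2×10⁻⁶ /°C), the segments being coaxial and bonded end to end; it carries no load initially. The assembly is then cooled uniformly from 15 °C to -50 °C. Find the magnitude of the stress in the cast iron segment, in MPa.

σ ≈ 121 MPa (tensile)

With the walls removed the bar would change length by δ_free = Σ αᵢΔT Lᵢ = 18.5×10⁻⁶×65×400 + 11.2×10⁻⁶×65×240 = 0.6557 mm.
The rigid supports impose zero overall length change; the single axial force P common to all segments must satisfy P Σ Lᵢ/(AᵢEᵢ) = δ_free.
The series flexibility is Σ Lᵢ/(AᵢEᵢ) = 400/(2175×100×10³) + 240/(1700×105×10³) = 3.184×10⁻⁶ mm/N.
P = 0.6557 / 3.184×10⁻⁶ = 206000 N = 206 kN, tensile.
σ_{cast iron} = P / A = 206000 / 1700 = 121.2 MPa.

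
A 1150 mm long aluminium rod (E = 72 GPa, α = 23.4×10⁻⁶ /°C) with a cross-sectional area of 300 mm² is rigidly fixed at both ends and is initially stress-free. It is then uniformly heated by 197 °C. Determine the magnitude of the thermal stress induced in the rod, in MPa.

With length fixed, the mechanical strain must cancel the thermal strain αΔT = 23.4×10⁻⁶ × 197 = 4609.8×10⁻⁶.
σ = EαΔT = 72×10³ × 23.4×10⁻⁶ × 197 = 331.9 MPa (compressive; the rod is trying to expand).

σ ≈ 332 MPa (compressive)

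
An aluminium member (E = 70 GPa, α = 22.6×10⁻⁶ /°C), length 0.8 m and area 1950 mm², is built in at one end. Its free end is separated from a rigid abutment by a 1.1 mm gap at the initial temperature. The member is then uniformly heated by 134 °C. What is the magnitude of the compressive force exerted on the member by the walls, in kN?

Unrestrained expansion: δ_free = αΔT L = 22.6×10⁻⁶ × 134 × 800 = 2.423 mm.
The gap closes (δ_free > 1.1 mm) and the wall then resists a further 2.423 − 1.1 = 1.323 mm of expansion.
That suppressed elongation corresponds to σ = E·Δ/L = 70×10³ × 1.323/800 = 115.7 MPa.
P = σA = 115.7 × 1950 = 225.7 kN.

P ≈ 226 kN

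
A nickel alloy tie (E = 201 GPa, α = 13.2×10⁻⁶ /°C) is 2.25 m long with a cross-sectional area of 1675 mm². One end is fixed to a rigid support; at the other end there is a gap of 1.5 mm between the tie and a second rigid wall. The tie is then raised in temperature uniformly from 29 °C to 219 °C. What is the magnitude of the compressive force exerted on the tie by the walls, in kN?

P ≈ 620 kN

Unrestrained expansion: δ_free = αΔT L = 13.2×10⁻⁶ × 190 × 2250 = 5.643 mm.
After closing the 1.5 mm clearance, 5.643 − 1.5 = 4.143 mm of expansion remains to be suppressed by the wall.
Compatibility: PL/(AE) = 4.143 mm, so σ = P/A = E × (4.143/2250) = 370.1 MPa.
Force on the wall = σA = 370.1 × 1675 mm² = 619.9 kN.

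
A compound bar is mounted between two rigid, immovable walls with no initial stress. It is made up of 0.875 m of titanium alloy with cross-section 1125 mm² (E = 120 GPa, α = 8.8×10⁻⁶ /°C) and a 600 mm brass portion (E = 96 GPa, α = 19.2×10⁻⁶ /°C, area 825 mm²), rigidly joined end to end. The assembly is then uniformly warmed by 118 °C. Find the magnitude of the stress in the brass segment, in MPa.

σ ≈ 196 MPa (compressive)

Free thermal expansion of the whole bar: Σ αᵢΔT Lᵢ = 8.8×10⁻⁶×118×875 + 19.2×10⁻⁶×118×600 = 2.268 mm.
The walls prevent any net length change, so an axial force P (same in every segment) develops. Compatibility: P · Σ Lᵢ/(AᵢEᵢ) = δ_free.
Σ Lᵢ/(AᵢEᵢ) = 875/(1125×120×10³) + 600/(825×96×10³) = 1.406×10⁻⁵ mm/N.
Hence P = δ_free / Σ(L/AE) = 2.268/1.406×10⁻⁵ = 161.3 kN (compressive).
σ_{brass} = P / A = 161300 / 825 = 195.6 MPa.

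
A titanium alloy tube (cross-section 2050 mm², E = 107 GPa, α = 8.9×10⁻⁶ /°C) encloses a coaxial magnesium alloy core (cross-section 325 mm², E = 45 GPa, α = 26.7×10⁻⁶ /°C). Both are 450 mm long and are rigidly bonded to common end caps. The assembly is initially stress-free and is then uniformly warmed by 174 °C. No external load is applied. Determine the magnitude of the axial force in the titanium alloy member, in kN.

Equilibrium of a rigid end plate with no external load gives equal and opposite internal forces ±P in the two members. Since α_{magnesium alloy} > α_{titanium alloy}, heating drives the magnesium alloy into compression and the titanium alloy into tension.
Compatibility of the two members (thermal + elastic change equal): (α₁ − α₂)ΔT = P·[1/(A₁E₁) + 1/(A₂E₂)].
|α₁ − α₂|·ΔT = 17.8×10⁻⁶ × 174 = 0.003097.
1/(A₁E₁) + 1/(A₂E₂) = 1/(2050×107×10³) + 1/(325×45×10³) = 7.293×10⁻⁸ N⁻¹.
P = 0.003097 / 7.293×10⁻⁸ = 42470 N = 42.47 kN.

P ≈ 42.5 kN (tensile in the titanium alloy)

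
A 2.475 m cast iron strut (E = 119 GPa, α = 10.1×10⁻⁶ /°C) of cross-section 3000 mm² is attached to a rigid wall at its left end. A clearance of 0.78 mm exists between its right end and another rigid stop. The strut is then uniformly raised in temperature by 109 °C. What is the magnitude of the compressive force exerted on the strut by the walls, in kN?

If the wall were absent the strut would grow by αΔT L = 10.1×10⁻⁶ × 109 × 2475 = 2.725 mm.
This exceeds the 0.78 mm gap, so the wall pushes back. The portion of expansion that must be recovered elastically is δ_free − gap = 2.725 − 0.78 = 1.945 mm.
Compatibility: PL/(AE) = 1.945 mm, so σ = P/A = E × (1.945/2475) = 93.5 MPa.
Force on the wall = σA = 93.5 × 3000 mm² = 280.5 kN.

P ≈ 281 kN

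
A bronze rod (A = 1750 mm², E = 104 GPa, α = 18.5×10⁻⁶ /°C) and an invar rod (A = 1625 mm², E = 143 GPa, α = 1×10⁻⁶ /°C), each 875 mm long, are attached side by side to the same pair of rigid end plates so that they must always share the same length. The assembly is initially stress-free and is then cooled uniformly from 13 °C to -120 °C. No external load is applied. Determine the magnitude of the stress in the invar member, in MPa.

Equilibrium of a rigid end plate with no external load gives equal and opposite internal forces ±P in the two members. Since α_{bronze} > α_{invar}, cooling drives the bronze into tension and the invar into compression.
Compatibility of the two members (thermal + elastic change equal): (α₁ − α₂)ΔT = P·[1/(A₁E₁) + 1/(A₂E₂)].
|α₁ − α₂|·ΔT = 17.5×10⁻⁶ × 133 = 0.002327.
1/(A₁E₁) + 1/(A₂E₂) = 1/(1750×104×10³) + 1/(1625×143×10³) = 9.798×10⁻⁹ N⁻¹.
P = 0.002327 / 9.798×10⁻⁹ = 237600 N = 237.6 kN.
σ_{invar} = P/A₂ = 237600/1625 = 146.2 MPa, compressive.

σ ≈ 146 MPa (compressive)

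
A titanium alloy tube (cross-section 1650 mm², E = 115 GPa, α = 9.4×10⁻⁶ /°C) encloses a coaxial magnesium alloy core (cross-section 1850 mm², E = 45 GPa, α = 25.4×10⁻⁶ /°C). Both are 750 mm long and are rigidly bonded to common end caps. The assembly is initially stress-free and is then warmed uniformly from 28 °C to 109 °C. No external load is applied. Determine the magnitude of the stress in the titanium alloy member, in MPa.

σ ≈ 45.4 MPa (tensile)

Equilibrium of a rigid end plate with no external load gives equal and opposite internal forces ±P in the two members. Since α_{magnesium alloy} > α_{titanium alloy}, heating drives the magnesium alloy into compression and the titanium alloy into tension.
Setting the final lengths equal and cancelling L: (α₁ − α₂)ΔT = P/(A₁E₁) + P/(A₂E₂).
|α₁ − α₂|·ΔT = 16×10⁻⁶ × 81 = 0.001296.
1/(A₁E₁) + 1/(A₂E₂) = 1/(1650×115×10³) + 1/(1850×45×10³) = 1.728×10⁻⁸ N⁻¹.
So P = 0.001296 / 1.728×10⁻⁸ = 74.99 kN.
σ_{titanium alloy} = P/A₁ = 74990/1650 = 45.45 MPa, tensile.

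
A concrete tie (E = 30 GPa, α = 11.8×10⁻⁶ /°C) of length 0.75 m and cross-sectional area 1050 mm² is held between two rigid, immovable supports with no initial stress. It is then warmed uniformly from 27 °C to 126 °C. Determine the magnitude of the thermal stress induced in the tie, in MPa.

σ ≈ 35 MPa (compressive)

The supports are rigid, so the total axial strain is zero. The restrained thermal strain is ε = αΔT = 11.8×10⁻⁶ × 99 = 1168.2×10⁻⁶.
The stress required to suppress this strain is σ = Eε = 30×10³ × 1168.2×10⁻⁶ = 35.05 MPa, compressive since the tie is trying to expand.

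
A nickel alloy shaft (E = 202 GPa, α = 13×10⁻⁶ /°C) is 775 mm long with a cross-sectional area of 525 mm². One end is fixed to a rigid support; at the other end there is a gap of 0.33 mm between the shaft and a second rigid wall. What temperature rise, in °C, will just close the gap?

ΔT ≈ 32.8 °C

The gap closes when αΔT L = 0.33 mm, since the shaft is still unstressed at that instant.
ΔT = 0.33 / (13×10⁻⁶ × 775) = 32.75 °C.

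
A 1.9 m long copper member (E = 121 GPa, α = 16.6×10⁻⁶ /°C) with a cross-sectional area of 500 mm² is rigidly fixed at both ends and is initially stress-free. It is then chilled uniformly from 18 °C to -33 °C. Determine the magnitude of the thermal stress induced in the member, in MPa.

σ ≈ 102 MPa (tensile)

With length fixed, the mechanical strain must cancel the thermal strain αΔT = 16.6×10⁻⁶ × 51 = 846.6×10⁻⁶.
Hence σ = E·αΔT = 121×10³ × 846.6×10⁻⁶ = 102.4 MPa, tensile.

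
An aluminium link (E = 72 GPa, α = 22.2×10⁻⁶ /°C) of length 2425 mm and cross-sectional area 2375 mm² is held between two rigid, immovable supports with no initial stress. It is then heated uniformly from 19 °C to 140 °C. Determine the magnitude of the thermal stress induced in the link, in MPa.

The supports are rigid, so the total axial strain is zero. The restrained thermal strain is ε = αΔT = 22.2×10⁻⁶ × 121 = 2686.2×10⁻⁶.
The stress required to suppress this strain is σ = Eε = 72×10³ × 2686.2×10⁻⁶ = 193.4 MPa, compressive since the link is trying to expand.

σ ≈ 193 MPa (compressive)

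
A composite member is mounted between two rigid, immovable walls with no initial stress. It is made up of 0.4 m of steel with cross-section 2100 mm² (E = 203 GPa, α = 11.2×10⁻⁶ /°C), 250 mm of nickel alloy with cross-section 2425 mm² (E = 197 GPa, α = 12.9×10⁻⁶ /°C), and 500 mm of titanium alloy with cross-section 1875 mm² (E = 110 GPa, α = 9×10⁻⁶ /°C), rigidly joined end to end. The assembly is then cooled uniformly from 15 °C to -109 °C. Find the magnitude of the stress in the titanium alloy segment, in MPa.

If the supports were absent, the total length change would be Σ αᵢΔT Lᵢ = 11.2×10⁻⁶×124×400 + 12.9×10⁻⁶×124×250 + 9×10⁻⁶×124×500 = 1.513 mm.
Since the ends are fixed, an axial force P builds up, equal in every segment, with P · Σ Lᵢ/(AᵢEᵢ) = δ_free.
Σ Lᵢ/(AᵢEᵢ) = 400/(2100×203×10³) + 250/(2425×197×10³) + 500/(1875×110×10³) = 3.886×10⁻⁶ mm/N.
P = 1.513 / 3.886×10⁻⁶ = 389500 N = 389.5 kN, tensile.
σ_{titanium alloy} = P / A = 389500 / 1875 = 207.7 MPa.

σ ≈ 208 MPa (tensile)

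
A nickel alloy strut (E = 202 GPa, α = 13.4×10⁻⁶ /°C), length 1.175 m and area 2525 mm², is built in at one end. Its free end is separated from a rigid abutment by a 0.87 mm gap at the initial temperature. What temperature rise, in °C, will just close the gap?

ΔT ≈ 55.3 °C

The gap closes when αΔT L = 0.87 mm, since the strut is still unstressed at that instant.
ΔT = 0.87 / (13.4×10⁻⁶ × 1175) = 55.26 °C.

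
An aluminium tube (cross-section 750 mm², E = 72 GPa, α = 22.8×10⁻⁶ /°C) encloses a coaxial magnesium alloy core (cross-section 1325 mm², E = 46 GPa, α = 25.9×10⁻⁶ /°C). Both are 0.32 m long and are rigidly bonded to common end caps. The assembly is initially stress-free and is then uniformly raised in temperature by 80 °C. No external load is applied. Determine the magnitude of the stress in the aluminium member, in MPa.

σ ≈ 9.47 MPa (tensile)

Both members must finish at the same length. With the larger α, the magnesium alloy tends to over-expand; the plates restrain it, putting the magnesium alloy in compression and the aluminium in tension. With no external load the two internal forces are equal and opposite, magnitude P.
Equating the net (thermal + elastic) strains gives |α₁ − α₂|·ΔT = P·[1/(A₁E₁) + 1/(A₂E₂)].
|α₁ − α₂|·ΔT = 3.1×10⁻⁶ × 80 = 0.000248.
1/(A₁E₁) + 1/(A₂E₂) = 1/(750×72×10³) + 1/(1325×46×10³) = 3.493×10⁻⁸ N⁻¹.
P = 0.000248 / 3.493×10⁻⁸ = 7101 N = 7.101 kN.
σ_{aluminium} = P/A₁ = 7101/750 = 9.468 MPa, tensile.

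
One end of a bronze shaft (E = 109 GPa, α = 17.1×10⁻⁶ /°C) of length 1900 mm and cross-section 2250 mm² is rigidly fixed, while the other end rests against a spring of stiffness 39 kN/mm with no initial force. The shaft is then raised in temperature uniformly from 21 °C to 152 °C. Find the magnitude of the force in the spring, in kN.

P ≈ 127 kN

Free thermal expansion: δ_free = αΔT L = 17.1×10⁻⁶ × 131 × 1900 = 4.256 mm.
With a force P in the spring, the elastic change of the shaft is PL/(AE) and that of the spring is P/k; compatibility requires their sum to equal δ_free.
P [ L/(AE) + 1/k ] = δ_free → P [ 1900/(2250×109×10³) + 1/(39×10³) ] = 4.256.
P = 4.256 / 3.339×10⁻⁵ = 127500 N.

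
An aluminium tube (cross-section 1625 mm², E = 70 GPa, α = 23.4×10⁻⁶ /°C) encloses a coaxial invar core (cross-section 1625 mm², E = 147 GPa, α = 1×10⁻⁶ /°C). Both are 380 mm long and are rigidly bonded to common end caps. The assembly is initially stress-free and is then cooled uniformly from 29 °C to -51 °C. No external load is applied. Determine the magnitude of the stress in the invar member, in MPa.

σ ≈ 85 MPa (compressive)

The aluminium has the larger α, so on cooling it would change length more than the invar if both were free. The rigid plates force a common final length, so the aluminium is put into tension and the invar into compression, with equal and opposite forces P (no external load).
Equating the net (thermal + elastic) strains gives |α₁ − α₂|·ΔT = P·[1/(A₁E₁) + 1/(A₂E₂)].
|α₁ − α₂|·ΔT = 22.4×10⁻⁶ × 80 = 0.001792.
1/(A₁E₁) + 1/(A₂E₂) = 1/(1625×70×10³) + 1/(1625×147×10³) = 1.298×10⁻⁸ N⁻¹.
So P = 0.001792 / 1.298×10⁻⁸ = 138.1 kN.
σ_{invar} = P/A₂ = 138100/1625 = 84.98 MPa, compressive.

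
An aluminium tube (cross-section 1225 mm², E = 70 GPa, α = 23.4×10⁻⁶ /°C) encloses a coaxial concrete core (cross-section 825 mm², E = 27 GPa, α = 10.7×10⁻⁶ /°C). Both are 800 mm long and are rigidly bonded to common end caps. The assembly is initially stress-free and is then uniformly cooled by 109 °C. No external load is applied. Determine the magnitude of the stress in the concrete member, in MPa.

Both members must finish at the same length. With the larger α, the aluminium tends to over-contract; the plates restrain it, putting the aluminium in tension and the concrete in compression. With no external load the two internal forces are equal and opposite, magnitude P.
Setting the final lengths equal and cancelling L: (α₁ − α₂)ΔT = P/(A₁E₁) + P/(A₂E₂).
|α₁ − α₂|·ΔT = 12.7×10⁻⁶ × 109 = 0.001384.
1/(A₁E₁) + 1/(A₂E₂) = 1/(1225×70×10³) + 1/(825×27×10³) = 5.656×10⁻⁸ N⁻¹.
P = 0.001384 / 5.656×10⁻⁸ = 24480 N = 24.48 kN.
σ_{concrete} = P/A₂ = 24480/825 = 29.67 MPa, compressive.

σ ≈ 29.7 MPa (compressive)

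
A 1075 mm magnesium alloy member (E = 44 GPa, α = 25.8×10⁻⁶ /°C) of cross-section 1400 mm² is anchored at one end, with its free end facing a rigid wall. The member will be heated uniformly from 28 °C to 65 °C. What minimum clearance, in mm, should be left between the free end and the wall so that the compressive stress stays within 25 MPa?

g ≈ 0.415 mm

Free expansion if unrestrained: δ_free = αΔT L = 25.8×10⁻⁶ × 37 × 1075 = 1.026 mm.
A stress of 25 MPa corresponds to the wall pushing the member back by σL/E = 25×1075/(44×10³) = 0.6108 mm.
The gap must absorb the remainder: g_min = 1.026 − 0.6108 = 0.4154 mm.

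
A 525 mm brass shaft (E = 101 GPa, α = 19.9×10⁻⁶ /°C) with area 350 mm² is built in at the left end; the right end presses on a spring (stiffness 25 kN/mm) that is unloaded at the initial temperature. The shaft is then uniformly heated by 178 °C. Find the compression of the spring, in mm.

If the spring were absent the shaft would lengthen by αΔT L = 19.9×10⁻⁶ × 178 × 525 = 1.86 mm.
With a force P in the spring, the elastic change of the shaft is PL/(AE) and that of the spring is P/k; compatibility requires their sum to equal δ_free.
P [ L/(AE) + 1/k ] = δ_free → P [ 525/(350×101×10³) + 1/(25×10³) ] = 1.86.
P = 1.86 / 5.485×10⁻⁵ = 33900 N.
Spring compression = P/k = 33900/(25×10³) = 1.356 mm.

δ ≈ 1.36 mm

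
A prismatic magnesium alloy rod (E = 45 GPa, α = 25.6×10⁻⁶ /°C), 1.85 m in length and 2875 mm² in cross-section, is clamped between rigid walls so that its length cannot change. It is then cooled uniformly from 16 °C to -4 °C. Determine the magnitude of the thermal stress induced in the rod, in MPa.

σ ≈ 23 MPa (tensile)

With length fixed, the mechanical strain must cancel the thermal strain αΔT = 25.6×10⁻⁶ × 20 = 512×10⁻⁶.
The stress required to suppress this strain is σ = Eε = 45×10³ × 512×10⁻⁶ = 23.04 MPa, tensile since the rod is trying to contract.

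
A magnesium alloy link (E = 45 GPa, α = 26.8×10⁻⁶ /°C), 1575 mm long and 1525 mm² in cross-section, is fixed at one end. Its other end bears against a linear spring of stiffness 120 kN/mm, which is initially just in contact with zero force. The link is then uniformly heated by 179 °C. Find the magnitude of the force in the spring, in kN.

Free thermal expansion: δ_free = αΔT L = 26.8×10⁻⁶ × 179 × 1575 = 7.556 mm.
Let P be the compressive force at the spring. The link shortens elastically by PL/(AE) and the spring compresses by P/k; together these equal δ_free.
P [ L/(AE) + 1/k ] = δ_free → P [ 1575/(1525×45×10³) + 1/(120×10³) ] = 7.556.
P = 7.556 / 3.128×10⁻⁵ = 241500 N.

P ≈ 242 kN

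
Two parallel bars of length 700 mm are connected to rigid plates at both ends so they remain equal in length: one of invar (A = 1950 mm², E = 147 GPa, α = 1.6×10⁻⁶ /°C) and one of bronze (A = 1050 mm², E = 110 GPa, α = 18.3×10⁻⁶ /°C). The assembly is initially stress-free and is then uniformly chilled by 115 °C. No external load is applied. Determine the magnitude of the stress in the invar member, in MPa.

The bronze has the larger α, so on cooling it would change length more than the invar if both were free. The rigid plates force a common final length, so the bronze is put into tension and the invar into compression, with equal and opposite forces P (no external load).
Setting the final lengths equal and cancelling L: (α₁ − α₂)ΔT = P/(A₁E₁) + P/(A₂E₂).
|α₁ − α₂|·ΔT = 16.7×10⁻⁶ × 115 = 0.00192.
1/(A₁E₁) + 1/(A₂E₂) = 1/(1950×147×10³) + 1/(1050×110×10³) = 1.215×10⁻⁸ N⁻¹.
P = 0.00192 / 1.215×10⁻⁸ = 158100 N = 158.1 kN.
σ_{invar} = P/A₁ = 158100/1950 = 81.08 MPa, compressive.

σ ≈ 81.1 MPa (compressive)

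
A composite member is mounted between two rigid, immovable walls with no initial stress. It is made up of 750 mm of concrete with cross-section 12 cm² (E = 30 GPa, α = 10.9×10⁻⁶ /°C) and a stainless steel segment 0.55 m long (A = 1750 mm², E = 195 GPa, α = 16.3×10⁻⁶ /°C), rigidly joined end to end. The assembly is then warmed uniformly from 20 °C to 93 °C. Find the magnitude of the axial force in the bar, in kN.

P ≈ 55.7 kN (compressive)

With the walls removed the bar would change length by δ_free = Σ αᵢΔT Lᵢ = 10.9×10⁻⁶×73×750 + 16.3×10⁻⁶×73×550 = 1.251 mm.
The rigid supports impose zero overall length change; the single axial force P common to all segments must satisfy P Σ Lᵢ/(AᵢEᵢ) = δ_free.
The series flexibility is Σ Lᵢ/(AᵢEᵢ) = 750/(1200×30×10³) + 550/(1750×195×10³) = 2.245×10⁻⁵ mm/N.
So P = 1.251 / 2.245×10⁻⁵ = 55.75 kN, compressive.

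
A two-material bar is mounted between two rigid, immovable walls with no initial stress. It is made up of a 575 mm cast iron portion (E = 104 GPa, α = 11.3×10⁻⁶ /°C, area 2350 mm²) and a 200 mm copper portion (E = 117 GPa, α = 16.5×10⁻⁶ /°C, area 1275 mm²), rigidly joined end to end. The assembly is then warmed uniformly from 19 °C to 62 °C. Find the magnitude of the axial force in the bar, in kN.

With the walls removed the bar would change length by δ_free = Σ αᵢΔT Lᵢ = 11.3×10⁻⁶×43×575 + 16.5×10⁻⁶×43×200 = 0.4213 mm.
The rigid supports impose zero overall length change; the single axial force P common to all segments must satisfy P Σ Lᵢ/(AᵢEᵢ) = δ_free.
Σ Lᵢ/(AᵢEᵢ) = 575/(2350×104×10³) + 200/(1275×117×10³) = 3.693×10⁻⁶ mm/N.
Hence P = δ_free / Σ(L/AE) = 0.4213/3.693×10⁻⁶ = 114.1 kN (compressive).

P ≈ 114 kN (compressive)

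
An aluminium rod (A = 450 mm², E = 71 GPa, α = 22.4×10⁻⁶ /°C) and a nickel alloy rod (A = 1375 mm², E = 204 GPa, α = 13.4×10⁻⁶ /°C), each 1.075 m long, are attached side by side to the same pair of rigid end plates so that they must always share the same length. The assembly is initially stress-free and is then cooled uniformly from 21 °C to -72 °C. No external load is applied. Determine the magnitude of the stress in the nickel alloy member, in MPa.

σ ≈ 17.5 MPa (compressive)

The aluminium has the larger α, so on cooling it would change length more than the nickel alloy if both were free. The rigid plates force a common final length, so the aluminium is put into tension and the nickel alloy into compression, with equal and opposite forces P (no external load).
Equating the net (thermal + elastic) strains gives |α₁ − α₂|·ΔT = P·[1/(A₁E₁) + 1/(A₂E₂)].
|α₁ − α₂|·ΔT = 9×10⁻⁶ × 93 = 0.000837.
1/(A₁E₁) + 1/(A₂E₂) = 1/(450×71×10³) + 1/(1375×204×10³) = 3.486×10⁻⁸ N⁻¹.
P = 0.000837 / 3.486×10⁻⁸ = 24010 N = 24.01 kN.
σ_{nickel alloy} = P/A₂ = 24010/1375 = 17.46 MPa, compressive.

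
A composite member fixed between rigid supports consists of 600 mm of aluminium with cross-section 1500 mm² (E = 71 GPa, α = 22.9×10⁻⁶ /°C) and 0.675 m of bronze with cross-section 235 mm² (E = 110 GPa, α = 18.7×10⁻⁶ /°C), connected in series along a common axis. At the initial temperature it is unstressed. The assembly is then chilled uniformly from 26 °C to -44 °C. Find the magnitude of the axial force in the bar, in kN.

Free thermal contraction of the whole bar: Σ αᵢΔT Lᵢ = 22.9×10⁻⁶×70×600 + 18.7×10⁻⁶×70×675 = 1.845 mm.
Since the ends are fixed, an axial force P builds up, equal in every segment, with P · Σ Lᵢ/(AᵢEᵢ) = δ_free.
Σ Lᵢ/(AᵢEᵢ) = 600/(1500×71×10³) + 675/(235×110×10³) = 3.175×10⁻⁵ mm/N.
Hence P = δ_free / Σ(L/AE) = 1.845/3.175×10⁻⁵ = 58.13 kN (tensile).

P ≈ 58.1 kN (tensile)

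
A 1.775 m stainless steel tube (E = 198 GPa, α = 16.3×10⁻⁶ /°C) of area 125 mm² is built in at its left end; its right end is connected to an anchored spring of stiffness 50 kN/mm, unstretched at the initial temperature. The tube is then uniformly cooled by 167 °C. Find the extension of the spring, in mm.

Free thermal contraction: δ_free = αΔT L = 16.3×10⁻⁶ × 167 × 1775 = 4.832 mm.
Let P be the tensile force in the spring. The tube extends elastically by PL/(AE) and the spring stretches by P/k; together these equal δ_free.
P [ L/(AE) + 1/k ] = δ_free → P [ 1775/(125×198×10³) + 1/(50×10³) ] = 4.832.
P = 4.832 / 9.172×10⁻⁵ = 52680 N.
Spring extension = P/k = 52680/(50×10³) = 1.054 mm.

δ ≈ 1.05 mm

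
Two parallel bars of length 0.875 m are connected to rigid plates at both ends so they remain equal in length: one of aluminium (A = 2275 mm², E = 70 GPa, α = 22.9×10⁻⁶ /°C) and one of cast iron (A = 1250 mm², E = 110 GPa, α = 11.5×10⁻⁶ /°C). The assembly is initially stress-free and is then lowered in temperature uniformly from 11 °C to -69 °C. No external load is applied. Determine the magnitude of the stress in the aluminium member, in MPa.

σ ≈ 29.6 MPa (tensile)

The aluminium has the larger α, so on cooling it would change length more than the cast iron if both were free. The rigid plates force a common final length, so the aluminium is put into tension and the cast iron into compression, with equal and opposite forces P (no external load).
Setting the final lengths equal and cancelling L: (α₁ − α₂)ΔT = P/(A₁E₁) + P/(A₂E₂).
|α₁ − α₂|·ΔT = 11.4×10⁻⁶ × 80 = 0.000912.
1/(A₁E₁) + 1/(A₂E₂) = 1/(2275×70×10³) + 1/(1250×110×10³) = 1.355×10⁻⁸ N⁻¹.
So P = 0.000912 / 1.355×10⁻⁸ = 67.3 kN.
σ_{aluminium} = P/A₁ = 67300/2275 = 29.58 MPa, tensile.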